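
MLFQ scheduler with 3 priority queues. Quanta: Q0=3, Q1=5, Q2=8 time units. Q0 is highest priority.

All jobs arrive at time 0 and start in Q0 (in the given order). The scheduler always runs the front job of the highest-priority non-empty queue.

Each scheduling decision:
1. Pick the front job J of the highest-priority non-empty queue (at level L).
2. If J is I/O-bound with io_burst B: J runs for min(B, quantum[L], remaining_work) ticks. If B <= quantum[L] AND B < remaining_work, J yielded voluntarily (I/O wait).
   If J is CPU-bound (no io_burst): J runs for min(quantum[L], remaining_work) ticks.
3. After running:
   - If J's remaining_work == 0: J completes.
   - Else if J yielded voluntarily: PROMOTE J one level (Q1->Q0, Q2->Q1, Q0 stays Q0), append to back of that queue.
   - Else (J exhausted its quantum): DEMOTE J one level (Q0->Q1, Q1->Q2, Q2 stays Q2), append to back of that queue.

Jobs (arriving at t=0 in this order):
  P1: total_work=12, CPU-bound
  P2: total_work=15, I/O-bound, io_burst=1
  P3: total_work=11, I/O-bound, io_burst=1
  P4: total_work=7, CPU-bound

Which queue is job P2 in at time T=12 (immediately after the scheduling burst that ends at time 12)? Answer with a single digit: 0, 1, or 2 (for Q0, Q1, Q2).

t=0-3: P1@Q0 runs 3, rem=9, quantum used, demote→Q1. Q0=[P2,P3,P4] Q1=[P1] Q2=[]
t=3-4: P2@Q0 runs 1, rem=14, I/O yield, promote→Q0. Q0=[P3,P4,P2] Q1=[P1] Q2=[]
t=4-5: P3@Q0 runs 1, rem=10, I/O yield, promote→Q0. Q0=[P4,P2,P3] Q1=[P1] Q2=[]
t=5-8: P4@Q0 runs 3, rem=4, quantum used, demote→Q1. Q0=[P2,P3] Q1=[P1,P4] Q2=[]
t=8-9: P2@Q0 runs 1, rem=13, I/O yield, promote→Q0. Q0=[P3,P2] Q1=[P1,P4] Q2=[]
t=9-10: P3@Q0 runs 1, rem=9, I/O yield, promote→Q0. Q0=[P2,P3] Q1=[P1,P4] Q2=[]
t=10-11: P2@Q0 runs 1, rem=12, I/O yield, promote→Q0. Q0=[P3,P2] Q1=[P1,P4] Q2=[]
t=11-12: P3@Q0 runs 1, rem=8, I/O yield, promote→Q0. Q0=[P2,P3] Q1=[P1,P4] Q2=[]
t=12-13: P2@Q0 runs 1, rem=11, I/O yield, promote→Q0. Q0=[P3,P2] Q1=[P1,P4] Q2=[]
t=13-14: P3@Q0 runs 1, rem=7, I/O yield, promote→Q0. Q0=[P2,P3] Q1=[P1,P4] Q2=[]
t=14-15: P2@Q0 runs 1, rem=10, I/O yield, promote→Q0. Q0=[P3,P2] Q1=[P1,P4] Q2=[]
t=15-16: P3@Q0 runs 1, rem=6, I/O yield, promote→Q0. Q0=[P2,P3] Q1=[P1,P4] Q2=[]
t=16-17: P2@Q0 runs 1, rem=9, I/O yield, promote→Q0. Q0=[P3,P2] Q1=[P1,P4] Q2=[]
t=17-18: P3@Q0 runs 1, rem=5, I/O yield, promote→Q0. Q0=[P2,P3] Q1=[P1,P4] Q2=[]
t=18-19: P2@Q0 runs 1, rem=8, I/O yield, promote→Q0. Q0=[P3,P2] Q1=[P1,P4] Q2=[]
t=19-20: P3@Q0 runs 1, rem=4, I/O yield, promote→Q0. Q0=[P2,P3] Q1=[P1,P4] Q2=[]
t=20-21: P2@Q0 runs 1, rem=7, I/O yield, promote→Q0. Q0=[P3,P2] Q1=[P1,P4] Q2=[]
t=21-22: P3@Q0 runs 1, rem=3, I/O yield, promote→Q0. Q0=[P2,P3] Q1=[P1,P4] Q2=[]
t=22-23: P2@Q0 runs 1, rem=6, I/O yield, promote→Q0. Q0=[P3,P2] Q1=[P1,P4] Q2=[]
t=23-24: P3@Q0 runs 1, rem=2, I/O yield, promote→Q0. Q0=[P2,P3] Q1=[P1,P4] Q2=[]
t=24-25: P2@Q0 runs 1, rem=5, I/O yield, promote→Q0. Q0=[P3,P2] Q1=[P1,P4] Q2=[]
t=25-26: P3@Q0 runs 1, rem=1, I/O yield, promote→Q0. Q0=[P2,P3] Q1=[P1,P4] Q2=[]
t=26-27: P2@Q0 runs 1, rem=4, I/O yield, promote→Q0. Q0=[P3,P2] Q1=[P1,P4] Q2=[]
t=27-28: P3@Q0 runs 1, rem=0, completes. Q0=[P2] Q1=[P1,P4] Q2=[]
t=28-29: P2@Q0 runs 1, rem=3, I/O yield, promote→Q0. Q0=[P2] Q1=[P1,P4] Q2=[]
t=29-30: P2@Q0 runs 1, rem=2, I/O yield, promote→Q0. Q0=[P2] Q1=[P1,P4] Q2=[]
t=30-31: P2@Q0 runs 1, rem=1, I/O yield, promote→Q0. Q0=[P2] Q1=[P1,P4] Q2=[]
t=31-32: P2@Q0 runs 1, rem=0, completes. Q0=[] Q1=[P1,P4] Q2=[]
t=32-37: P1@Q1 runs 5, rem=4, quantum used, demote→Q2. Q0=[] Q1=[P4] Q2=[P1]
t=37-41: P4@Q1 runs 4, rem=0, completes. Q0=[] Q1=[] Q2=[P1]
t=41-45: P1@Q2 runs 4, rem=0, completes. Q0=[] Q1=[] Q2=[]

Answer: 0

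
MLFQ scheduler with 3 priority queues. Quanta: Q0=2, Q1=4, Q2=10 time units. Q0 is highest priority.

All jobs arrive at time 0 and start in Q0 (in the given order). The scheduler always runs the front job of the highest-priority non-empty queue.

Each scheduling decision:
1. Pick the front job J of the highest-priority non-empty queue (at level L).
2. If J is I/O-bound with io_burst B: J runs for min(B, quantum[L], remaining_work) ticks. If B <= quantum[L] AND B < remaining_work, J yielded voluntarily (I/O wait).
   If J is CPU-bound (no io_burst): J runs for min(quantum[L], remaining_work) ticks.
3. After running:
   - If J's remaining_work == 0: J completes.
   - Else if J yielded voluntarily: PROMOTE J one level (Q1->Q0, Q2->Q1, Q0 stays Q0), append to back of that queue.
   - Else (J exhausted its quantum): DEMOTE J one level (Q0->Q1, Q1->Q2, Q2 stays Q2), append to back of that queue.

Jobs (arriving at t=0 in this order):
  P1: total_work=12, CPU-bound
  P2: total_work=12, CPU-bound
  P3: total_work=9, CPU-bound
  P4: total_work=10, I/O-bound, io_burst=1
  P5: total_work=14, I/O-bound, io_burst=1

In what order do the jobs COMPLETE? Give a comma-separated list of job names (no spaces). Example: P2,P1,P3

t=0-2: P1@Q0 runs 2, rem=10, quantum used, demote→Q1. Q0=[P2,P3,P4,P5] Q1=[P1] Q2=[]
t=2-4: P2@Q0 runs 2, rem=10, quantum used, demote→Q1. Q0=[P3,P4,P5] Q1=[P1,P2] Q2=[]
t=4-6: P3@Q0 runs 2, rem=7, quantum used, demote→Q1. Q0=[P4,P5] Q1=[P1,P2,P3] Q2=[]
t=6-7: P4@Q0 runs 1, rem=9, I/O yield, promote→Q0. Q0=[P5,P4] Q1=[P1,P2,P3] Q2=[]
t=7-8: P5@Q0 runs 1, rem=13, I/O yield, promote→Q0. Q0=[P4,P5] Q1=[P1,P2,P3] Q2=[]
t=8-9: P4@Q0 runs 1, rem=8, I/O yield, promote→Q0. Q0=[P5,P4] Q1=[P1,P2,P3] Q2=[]
t=9-10: P5@Q0 runs 1, rem=12, I/O yield, promote→Q0. Q0=[P4,P5] Q1=[P1,P2,P3] Q2=[]
t=10-11: P4@Q0 runs 1, rem=7, I/O yield, promote→Q0. Q0=[P5,P4] Q1=[P1,P2,P3] Q2=[]
t=11-12: P5@Q0 runs 1, rem=11, I/O yield, promote→Q0. Q0=[P4,P5] Q1=[P1,P2,P3] Q2=[]
t=12-13: P4@Q0 runs 1, rem=6, I/O yield, promote→Q0. Q0=[P5,P4] Q1=[P1,P2,P3] Q2=[]
t=13-14: P5@Q0 runs 1, rem=10, I/O yield, promote→Q0. Q0=[P4,P5] Q1=[P1,P2,P3] Q2=[]
t=14-15: P4@Q0 runs 1, rem=5, I/O yield, promote→Q0. Q0=[P5,P4] Q1=[P1,P2,P3] Q2=[]
t=15-16: P5@Q0 runs 1, rem=9, I/O yield, promote→Q0. Q0=[P4,P5] Q1=[P1,P2,P3] Q2=[]
t=16-17: P4@Q0 runs 1, rem=4, I/O yield, promote→Q0. Q0=[P5,P4] Q1=[P1,P2,P3] Q2=[]
t=17-18: P5@Q0 runs 1, rem=8, I/O yield, promote→Q0. Q0=[P4,P5] Q1=[P1,P2,P3] Q2=[]
t=18-19: P4@Q0 runs 1, rem=3, I/O yield, promote→Q0. Q0=[P5,P4] Q1=[P1,P2,P3] Q2=[]
t=19-20: P5@Q0 runs 1, rem=7, I/O yield, promote→Q0. Q0=[P4,P5] Q1=[P1,P2,P3] Q2=[]
t=20-21: P4@Q0 runs 1, rem=2, I/O yield, promote→Q0. Q0=[P5,P4] Q1=[P1,P2,P3] Q2=[]
t=21-22: P5@Q0 runs 1, rem=6, I/O yield, promote→Q0. Q0=[P4,P5] Q1=[P1,P2,P3] Q2=[]
t=22-23: P4@Q0 runs 1, rem=1, I/O yield, promote→Q0. Q0=[P5,P4] Q1=[P1,P2,P3] Q2=[]
t=23-24: P5@Q0 runs 1, rem=5, I/O yield, promote→Q0. Q0=[P4,P5] Q1=[P1,P2,P3] Q2=[]
t=24-25: P4@Q0 runs 1, rem=0, completes. Q0=[P5] Q1=[P1,P2,P3] Q2=[]
t=25-26: P5@Q0 runs 1, rem=4, I/O yield, promote→Q0. Q0=[P5] Q1=[P1,P2,P3] Q2=[]
t=26-27: P5@Q0 runs 1, rem=3, I/O yield, promote→Q0. Q0=[P5] Q1=[P1,P2,P3] Q2=[]
t=27-28: P5@Q0 runs 1, rem=2, I/O yield, promote→Q0. Q0=[P5] Q1=[P1,P2,P3] Q2=[]
t=28-29: P5@Q0 runs 1, rem=1, I/O yield, promote→Q0. Q0=[P5] Q1=[P1,P2,P3] Q2=[]
t=29-30: P5@Q0 runs 1, rem=0, completes. Q0=[] Q1=[P1,P2,P3] Q2=[]
t=30-34: P1@Q1 runs 4, rem=6, quantum used, demote→Q2. Q0=[] Q1=[P2,P3] Q2=[P1]
t=34-38: P2@Q1 runs 4, rem=6, quantum used, demote→Q2. Q0=[] Q1=[P3] Q2=[P1,P2]
t=38-42: P3@Q1 runs 4, rem=3, quantum used, demote→Q2. Q0=[] Q1=[] Q2=[P1,P2,P3]
t=42-48: P1@Q2 runs 6, rem=0, completes. Q0=[] Q1=[] Q2=[P2,P3]
t=48-54: P2@Q2 runs 6, rem=0, completes. Q0=[] Q1=[] Q2=[P3]
t=54-57: P3@Q2 runs 3, rem=0, completes. Q0=[] Q1=[] Q2=[]

Answer: P4,P5,P1,P2,P3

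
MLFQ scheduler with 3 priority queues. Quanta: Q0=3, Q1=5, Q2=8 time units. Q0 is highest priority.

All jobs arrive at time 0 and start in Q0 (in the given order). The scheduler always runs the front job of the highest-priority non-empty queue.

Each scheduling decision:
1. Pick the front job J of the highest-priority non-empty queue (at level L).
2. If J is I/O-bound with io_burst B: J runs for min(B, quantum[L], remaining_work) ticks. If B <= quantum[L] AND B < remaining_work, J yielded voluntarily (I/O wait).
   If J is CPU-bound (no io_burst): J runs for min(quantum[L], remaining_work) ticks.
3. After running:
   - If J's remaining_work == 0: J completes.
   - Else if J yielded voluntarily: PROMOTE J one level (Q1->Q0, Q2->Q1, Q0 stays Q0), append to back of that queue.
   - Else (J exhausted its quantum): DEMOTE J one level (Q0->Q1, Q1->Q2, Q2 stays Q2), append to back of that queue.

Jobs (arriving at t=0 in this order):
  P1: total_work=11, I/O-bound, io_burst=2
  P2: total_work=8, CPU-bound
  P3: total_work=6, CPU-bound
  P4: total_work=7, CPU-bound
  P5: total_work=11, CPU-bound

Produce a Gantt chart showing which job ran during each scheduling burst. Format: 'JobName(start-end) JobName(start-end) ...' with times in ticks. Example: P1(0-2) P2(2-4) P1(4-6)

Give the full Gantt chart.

Answer: P1(0-2) P2(2-5) P3(5-8) P4(8-11) P5(11-14) P1(14-16) P1(16-18) P1(18-20) P1(20-22) P1(22-23) P2(23-28) P3(28-31) P4(31-35) P5(35-40) P5(40-43)

Derivation:
t=0-2: P1@Q0 runs 2, rem=9, I/O yield, promote→Q0. Q0=[P2,P3,P4,P5,P1] Q1=[] Q2=[]
t=2-5: P2@Q0 runs 3, rem=5, quantum used, demote→Q1. Q0=[P3,P4,P5,P1] Q1=[P2] Q2=[]
t=5-8: P3@Q0 runs 3, rem=3, quantum used, demote→Q1. Q0=[P4,P5,P1] Q1=[P2,P3] Q2=[]
t=8-11: P4@Q0 runs 3, rem=4, quantum used, demote→Q1. Q0=[P5,P1] Q1=[P2,P3,P4] Q2=[]
t=11-14: P5@Q0 runs 3, rem=8, quantum used, demote→Q1. Q0=[P1] Q1=[P2,P3,P4,P5] Q2=[]
t=14-16: P1@Q0 runs 2, rem=7, I/O yield, promote→Q0. Q0=[P1] Q1=[P2,P3,P4,P5] Q2=[]
t=16-18: P1@Q0 runs 2, rem=5, I/O yield, promote→Q0. Q0=[P1] Q1=[P2,P3,P4,P5] Q2=[]
t=18-20: P1@Q0 runs 2, rem=3, I/O yield, promote→Q0. Q0=[P1] Q1=[P2,P3,P4,P5] Q2=[]
t=20-22: P1@Q0 runs 2, rem=1, I/O yield, promote→Q0. Q0=[P1] Q1=[P2,P3,P4,P5] Q2=[]
t=22-23: P1@Q0 runs 1, rem=0, completes. Q0=[] Q1=[P2,P3,P4,P5] Q2=[]
t=23-28: P2@Q1 runs 5, rem=0, completes. Q0=[] Q1=[P3,P4,P5] Q2=[]
t=28-31: P3@Q1 runs 3, rem=0, completes. Q0=[] Q1=[P4,P5] Q2=[]
t=31-35: P4@Q1 runs 4, rem=0, completes. Q0=[] Q1=[P5] Q2=[]
t=35-40: P5@Q1 runs 5, rem=3, quantum used, demote→Q2. Q0=[] Q1=[] Q2=[P5]
t=40-43: P5@Q2 runs 3, rem=0, completes. Q0=[] Q1=[] Q2=[]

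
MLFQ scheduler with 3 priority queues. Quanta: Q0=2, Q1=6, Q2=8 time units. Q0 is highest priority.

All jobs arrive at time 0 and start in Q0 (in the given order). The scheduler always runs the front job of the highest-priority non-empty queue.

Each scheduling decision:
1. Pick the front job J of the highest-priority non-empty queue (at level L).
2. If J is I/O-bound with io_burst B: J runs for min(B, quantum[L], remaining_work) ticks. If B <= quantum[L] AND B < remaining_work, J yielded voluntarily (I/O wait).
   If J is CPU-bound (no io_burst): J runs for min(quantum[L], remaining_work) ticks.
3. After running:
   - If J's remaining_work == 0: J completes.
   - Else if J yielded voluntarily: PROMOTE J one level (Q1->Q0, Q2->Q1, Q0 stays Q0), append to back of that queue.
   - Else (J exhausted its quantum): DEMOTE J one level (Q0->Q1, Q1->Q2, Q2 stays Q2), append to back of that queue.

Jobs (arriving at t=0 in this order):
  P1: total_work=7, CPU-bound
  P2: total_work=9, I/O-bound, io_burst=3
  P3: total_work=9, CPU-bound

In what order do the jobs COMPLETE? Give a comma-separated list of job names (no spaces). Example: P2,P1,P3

t=0-2: P1@Q0 runs 2, rem=5, quantum used, demote→Q1. Q0=[P2,P3] Q1=[P1] Q2=[]
t=2-4: P2@Q0 runs 2, rem=7, quantum used, demote→Q1. Q0=[P3] Q1=[P1,P2] Q2=[]
t=4-6: P3@Q0 runs 2, rem=7, quantum used, demote→Q1. Q0=[] Q1=[P1,P2,P3] Q2=[]
t=6-11: P1@Q1 runs 5, rem=0, completes. Q0=[] Q1=[P2,P3] Q2=[]
t=11-14: P2@Q1 runs 3, rem=4, I/O yield, promote→Q0. Q0=[P2] Q1=[P3] Q2=[]
t=14-16: P2@Q0 runs 2, rem=2, quantum used, demote→Q1. Q0=[] Q1=[P3,P2] Q2=[]
t=16-22: P3@Q1 runs 6, rem=1, quantum used, demote→Q2. Q0=[] Q1=[P2] Q2=[P3]
t=22-24: P2@Q1 runs 2, rem=0, completes. Q0=[] Q1=[] Q2=[P3]
t=24-25: P3@Q2 runs 1, rem=0, completes. Q0=[] Q1=[] Q2=[]

Answer: P1,P2,P3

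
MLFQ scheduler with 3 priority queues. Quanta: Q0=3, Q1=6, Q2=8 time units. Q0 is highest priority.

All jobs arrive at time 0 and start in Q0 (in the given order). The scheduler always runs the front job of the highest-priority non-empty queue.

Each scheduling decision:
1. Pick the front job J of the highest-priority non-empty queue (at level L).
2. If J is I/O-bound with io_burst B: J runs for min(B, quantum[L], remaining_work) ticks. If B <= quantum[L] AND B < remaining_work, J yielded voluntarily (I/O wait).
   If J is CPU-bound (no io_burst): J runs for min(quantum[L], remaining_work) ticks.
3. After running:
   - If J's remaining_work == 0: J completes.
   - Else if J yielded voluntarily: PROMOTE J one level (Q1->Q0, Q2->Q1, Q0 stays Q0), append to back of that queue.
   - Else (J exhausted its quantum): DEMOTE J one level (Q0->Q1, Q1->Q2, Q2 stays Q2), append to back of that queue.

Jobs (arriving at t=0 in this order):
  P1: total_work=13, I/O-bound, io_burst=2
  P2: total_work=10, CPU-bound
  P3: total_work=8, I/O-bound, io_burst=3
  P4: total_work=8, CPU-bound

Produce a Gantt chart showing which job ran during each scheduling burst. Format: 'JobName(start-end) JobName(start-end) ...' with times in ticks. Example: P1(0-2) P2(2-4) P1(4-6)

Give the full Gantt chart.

Answer: P1(0-2) P2(2-5) P3(5-8) P4(8-11) P1(11-13) P3(13-16) P1(16-18) P3(18-20) P1(20-22) P1(22-24) P1(24-26) P1(26-27) P2(27-33) P4(33-38) P2(38-39)

Derivation:
t=0-2: P1@Q0 runs 2, rem=11, I/O yield, promote→Q0. Q0=[P2,P3,P4,P1] Q1=[] Q2=[]
t=2-5: P2@Q0 runs 3, rem=7, quantum used, demote→Q1. Q0=[P3,P4,P1] Q1=[P2] Q2=[]
t=5-8: P3@Q0 runs 3, rem=5, I/O yield, promote→Q0. Q0=[P4,P1,P3] Q1=[P2] Q2=[]
t=8-11: P4@Q0 runs 3, rem=5, quantum used, demote→Q1. Q0=[P1,P3] Q1=[P2,P4] Q2=[]
t=11-13: P1@Q0 runs 2, rem=9, I/O yield, promote→Q0. Q0=[P3,P1] Q1=[P2,P4] Q2=[]
t=13-16: P3@Q0 runs 3, rem=2, I/O yield, promote→Q0. Q0=[P1,P3] Q1=[P2,P4] Q2=[]
t=16-18: P1@Q0 runs 2, rem=7, I/O yield, promote→Q0. Q0=[P3,P1] Q1=[P2,P4] Q2=[]
t=18-20: P3@Q0 runs 2, rem=0, completes. Q0=[P1] Q1=[P2,P4] Q2=[]
t=20-22: P1@Q0 runs 2, rem=5, I/O yield, promote→Q0. Q0=[P1] Q1=[P2,P4] Q2=[]
t=22-24: P1@Q0 runs 2, rem=3, I/O yield, promote→Q0. Q0=[P1] Q1=[P2,P4] Q2=[]
t=24-26: P1@Q0 runs 2, rem=1, I/O yield, promote→Q0. Q0=[P1] Q1=[P2,P4] Q2=[]
t=26-27: P1@Q0 runs 1, rem=0, completes. Q0=[] Q1=[P2,P4] Q2=[]
t=27-33: P2@Q1 runs 6, rem=1, quantum used, demote→Q2. Q0=[] Q1=[P4] Q2=[P2]
t=33-38: P4@Q1 runs 5, rem=0, completes. Q0=[] Q1=[] Q2=[P2]
t=38-39: P2@Q2 runs 1, rem=0, completes. Q0=[] Q1=[] Q2=[]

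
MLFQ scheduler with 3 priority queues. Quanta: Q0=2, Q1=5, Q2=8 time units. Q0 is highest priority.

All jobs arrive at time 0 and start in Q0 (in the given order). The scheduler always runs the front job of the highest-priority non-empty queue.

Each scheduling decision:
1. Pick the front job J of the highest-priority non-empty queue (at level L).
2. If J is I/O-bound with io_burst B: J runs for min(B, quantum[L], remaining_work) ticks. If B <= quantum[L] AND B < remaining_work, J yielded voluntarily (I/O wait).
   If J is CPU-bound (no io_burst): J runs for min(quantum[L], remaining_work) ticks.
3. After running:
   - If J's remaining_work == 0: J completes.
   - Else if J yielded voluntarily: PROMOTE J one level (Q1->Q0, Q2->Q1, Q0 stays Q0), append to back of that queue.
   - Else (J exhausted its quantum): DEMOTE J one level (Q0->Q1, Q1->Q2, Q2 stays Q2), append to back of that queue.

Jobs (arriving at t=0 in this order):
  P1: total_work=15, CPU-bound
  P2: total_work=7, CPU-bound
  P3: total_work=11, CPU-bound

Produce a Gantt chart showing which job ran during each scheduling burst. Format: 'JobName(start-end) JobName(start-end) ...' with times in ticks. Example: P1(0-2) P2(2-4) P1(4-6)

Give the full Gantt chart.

t=0-2: P1@Q0 runs 2, rem=13, quantum used, demote→Q1. Q0=[P2,P3] Q1=[P1] Q2=[]
t=2-4: P2@Q0 runs 2, rem=5, quantum used, demote→Q1. Q0=[P3] Q1=[P1,P2] Q2=[]
t=4-6: P3@Q0 runs 2, rem=9, quantum used, demote→Q1. Q0=[] Q1=[P1,P2,P3] Q2=[]
t=6-11: P1@Q1 runs 5, rem=8, quantum used, demote→Q2. Q0=[] Q1=[P2,P3] Q2=[P1]
t=11-16: P2@Q1 runs 5, rem=0, completes. Q0=[] Q1=[P3] Q2=[P1]
t=16-21: P3@Q1 runs 5, rem=4, quantum used, demote→Q2. Q0=[] Q1=[] Q2=[P1,P3]
t=21-29: P1@Q2 runs 8, rem=0, completes. Q0=[] Q1=[] Q2=[P3]
t=29-33: P3@Q2 runs 4, rem=0, completes. Q0=[] Q1=[] Q2=[]

Answer: P1(0-2) P2(2-4) P3(4-6) P1(6-11) P2(11-16) P3(16-21) P1(21-29) P3(29-33)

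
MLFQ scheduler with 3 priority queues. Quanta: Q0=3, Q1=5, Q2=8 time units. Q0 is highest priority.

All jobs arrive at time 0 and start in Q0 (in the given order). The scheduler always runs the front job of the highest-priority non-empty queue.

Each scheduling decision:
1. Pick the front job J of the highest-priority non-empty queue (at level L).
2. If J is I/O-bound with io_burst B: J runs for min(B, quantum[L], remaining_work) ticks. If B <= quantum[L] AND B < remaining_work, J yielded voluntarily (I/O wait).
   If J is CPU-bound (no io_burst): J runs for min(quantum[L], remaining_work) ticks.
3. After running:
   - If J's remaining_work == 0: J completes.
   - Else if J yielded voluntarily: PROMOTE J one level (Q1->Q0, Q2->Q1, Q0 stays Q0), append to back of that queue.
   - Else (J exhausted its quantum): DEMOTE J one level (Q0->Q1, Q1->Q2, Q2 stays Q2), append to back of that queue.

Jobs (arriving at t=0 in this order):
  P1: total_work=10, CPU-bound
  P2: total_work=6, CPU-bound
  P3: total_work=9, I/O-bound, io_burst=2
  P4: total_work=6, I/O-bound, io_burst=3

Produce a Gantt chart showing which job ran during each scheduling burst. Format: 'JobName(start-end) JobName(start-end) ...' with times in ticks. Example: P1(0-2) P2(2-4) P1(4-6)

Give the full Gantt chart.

Answer: P1(0-3) P2(3-6) P3(6-8) P4(8-11) P3(11-13) P4(13-16) P3(16-18) P3(18-20) P3(20-21) P1(21-26) P2(26-29) P1(29-31)

Derivation:
t=0-3: P1@Q0 runs 3, rem=7, quantum used, demote→Q1. Q0=[P2,P3,P4] Q1=[P1] Q2=[]
t=3-6: P2@Q0 runs 3, rem=3, quantum used, demote→Q1. Q0=[P3,P4] Q1=[P1,P2] Q2=[]
t=6-8: P3@Q0 runs 2, rem=7, I/O yield, promote→Q0. Q0=[P4,P3] Q1=[P1,P2] Q2=[]
t=8-11: P4@Q0 runs 3, rem=3, I/O yield, promote→Q0. Q0=[P3,P4] Q1=[P1,P2] Q2=[]
t=11-13: P3@Q0 runs 2, rem=5, I/O yield, promote→Q0. Q0=[P4,P3] Q1=[P1,P2] Q2=[]
t=13-16: P4@Q0 runs 3, rem=0, completes. Q0=[P3] Q1=[P1,P2] Q2=[]
t=16-18: P3@Q0 runs 2, rem=3, I/O yield, promote→Q0. Q0=[P3] Q1=[P1,P2] Q2=[]
t=18-20: P3@Q0 runs 2, rem=1, I/O yield, promote→Q0. Q0=[P3] Q1=[P1,P2] Q2=[]
t=20-21: P3@Q0 runs 1, rem=0, completes. Q0=[] Q1=[P1,P2] Q2=[]
t=21-26: P1@Q1 runs 5, rem=2, quantum used, demote→Q2. Q0=[] Q1=[P2] Q2=[P1]
t=26-29: P2@Q1 runs 3, rem=0, completes. Q0=[] Q1=[] Q2=[P1]
t=29-31: P1@Q2 runs 2, rem=0, completes. Q0=[] Q1=[] Q2=[]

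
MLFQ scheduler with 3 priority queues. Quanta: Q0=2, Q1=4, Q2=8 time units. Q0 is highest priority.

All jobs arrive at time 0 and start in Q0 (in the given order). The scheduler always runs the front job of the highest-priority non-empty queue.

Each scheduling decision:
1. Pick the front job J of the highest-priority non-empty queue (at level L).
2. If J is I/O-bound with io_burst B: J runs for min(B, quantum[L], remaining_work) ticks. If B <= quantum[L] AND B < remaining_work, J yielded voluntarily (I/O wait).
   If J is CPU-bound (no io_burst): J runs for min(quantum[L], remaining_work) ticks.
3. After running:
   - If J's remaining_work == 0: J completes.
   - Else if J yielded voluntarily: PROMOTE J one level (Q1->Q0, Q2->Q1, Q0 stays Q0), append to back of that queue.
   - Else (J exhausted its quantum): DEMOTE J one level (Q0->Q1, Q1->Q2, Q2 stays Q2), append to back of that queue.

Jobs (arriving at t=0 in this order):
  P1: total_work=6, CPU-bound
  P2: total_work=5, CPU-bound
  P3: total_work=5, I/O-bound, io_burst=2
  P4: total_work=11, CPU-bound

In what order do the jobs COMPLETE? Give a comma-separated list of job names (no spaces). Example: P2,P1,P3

t=0-2: P1@Q0 runs 2, rem=4, quantum used, demote→Q1. Q0=[P2,P3,P4] Q1=[P1] Q2=[]
t=2-4: P2@Q0 runs 2, rem=3, quantum used, demote→Q1. Q0=[P3,P4] Q1=[P1,P2] Q2=[]
t=4-6: P3@Q0 runs 2, rem=3, I/O yield, promote→Q0. Q0=[P4,P3] Q1=[P1,P2] Q2=[]
t=6-8: P4@Q0 runs 2, rem=9, quantum used, demote→Q1. Q0=[P3] Q1=[P1,P2,P4] Q2=[]
t=8-10: P3@Q0 runs 2, rem=1, I/O yield, promote→Q0. Q0=[P3] Q1=[P1,P2,P4] Q2=[]
t=10-11: P3@Q0 runs 1, rem=0, completes. Q0=[] Q1=[P1,P2,P4] Q2=[]
t=11-15: P1@Q1 runs 4, rem=0, completes. Q0=[] Q1=[P2,P4] Q2=[]
t=15-18: P2@Q1 runs 3, rem=0, completes. Q0=[] Q1=[P4] Q2=[]
t=18-22: P4@Q1 runs 4, rem=5, quantum used, demote→Q2. Q0=[] Q1=[] Q2=[P4]
t=22-27: P4@Q2 runs 5, rem=0, completes. Q0=[] Q1=[] Q2=[]

Answer: P3,P1,P2,P4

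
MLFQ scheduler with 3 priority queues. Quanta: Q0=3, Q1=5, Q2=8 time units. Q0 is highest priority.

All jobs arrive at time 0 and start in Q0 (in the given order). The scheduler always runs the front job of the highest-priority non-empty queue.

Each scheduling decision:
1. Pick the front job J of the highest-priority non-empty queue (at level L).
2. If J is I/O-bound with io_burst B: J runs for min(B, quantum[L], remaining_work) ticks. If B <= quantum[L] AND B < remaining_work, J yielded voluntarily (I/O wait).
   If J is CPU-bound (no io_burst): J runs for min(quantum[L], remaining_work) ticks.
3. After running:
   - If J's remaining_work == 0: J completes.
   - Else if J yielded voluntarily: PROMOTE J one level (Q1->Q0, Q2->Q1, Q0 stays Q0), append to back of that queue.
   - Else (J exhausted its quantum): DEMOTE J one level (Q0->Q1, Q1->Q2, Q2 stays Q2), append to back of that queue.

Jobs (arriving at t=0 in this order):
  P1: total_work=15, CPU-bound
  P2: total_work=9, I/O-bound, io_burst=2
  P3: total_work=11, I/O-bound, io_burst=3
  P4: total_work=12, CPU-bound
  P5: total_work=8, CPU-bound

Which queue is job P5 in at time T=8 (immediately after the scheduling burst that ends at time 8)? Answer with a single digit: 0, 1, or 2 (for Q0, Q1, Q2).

Answer: 0

Derivation:
t=0-3: P1@Q0 runs 3, rem=12, quantum used, demote→Q1. Q0=[P2,P3,P4,P5] Q1=[P1] Q2=[]
t=3-5: P2@Q0 runs 2, rem=7, I/O yield, promote→Q0. Q0=[P3,P4,P5,P2] Q1=[P1] Q2=[]
t=5-8: P3@Q0 runs 3, rem=8, I/O yield, promote→Q0. Q0=[P4,P5,P2,P3] Q1=[P1] Q2=[]
t=8-11: P4@Q0 runs 3, rem=9, quantum used, demote→Q1. Q0=[P5,P2,P3] Q1=[P1,P4] Q2=[]
t=11-14: P5@Q0 runs 3, rem=5, quantum used, demote→Q1. Q0=[P2,P3] Q1=[P1,P4,P5] Q2=[]
t=14-16: P2@Q0 runs 2, rem=5, I/O yield, promote→Q0. Q0=[P3,P2] Q1=[P1,P4,P5] Q2=[]
t=16-19: P3@Q0 runs 3, rem=5, I/O yield, promote→Q0. Q0=[P2,P3] Q1=[P1,P4,P5] Q2=[]
t=19-21: P2@Q0 runs 2, rem=3, I/O yield, promote→Q0. Q0=[P3,P2] Q1=[P1,P4,P5] Q2=[]
t=21-24: P3@Q0 runs 3, rem=2, I/O yield, promote→Q0. Q0=[P2,P3] Q1=[P1,P4,P5] Q2=[]
t=24-26: P2@Q0 runs 2, rem=1, I/O yield, promote→Q0. Q0=[P3,P2] Q1=[P1,P4,P5] Q2=[]
t=26-28: P3@Q0 runs 2, rem=0, completes. Q0=[P2] Q1=[P1,P4,P5] Q2=[]
t=28-29: P2@Q0 runs 1, rem=0, completes. Q0=[] Q1=[P1,P4,P5] Q2=[]
t=29-34: P1@Q1 runs 5, rem=7, quantum used, demote→Q2. Q0=[] Q1=[P4,P5] Q2=[P1]
t=34-39: P4@Q1 runs 5, rem=4, quantum used, demote→Q2. Q0=[] Q1=[P5] Q2=[P1,P4]
t=39-44: P5@Q1 runs 5, rem=0, completes. Q0=[] Q1=[] Q2=[P1,P4]
t=44-51: P1@Q2 runs 7, rem=0, completes. Q0=[] Q1=[] Q2=[P4]
t=51-55: P4@Q2 runs 4, rem=0, completes. Q0=[] Q1=[] Q2=[]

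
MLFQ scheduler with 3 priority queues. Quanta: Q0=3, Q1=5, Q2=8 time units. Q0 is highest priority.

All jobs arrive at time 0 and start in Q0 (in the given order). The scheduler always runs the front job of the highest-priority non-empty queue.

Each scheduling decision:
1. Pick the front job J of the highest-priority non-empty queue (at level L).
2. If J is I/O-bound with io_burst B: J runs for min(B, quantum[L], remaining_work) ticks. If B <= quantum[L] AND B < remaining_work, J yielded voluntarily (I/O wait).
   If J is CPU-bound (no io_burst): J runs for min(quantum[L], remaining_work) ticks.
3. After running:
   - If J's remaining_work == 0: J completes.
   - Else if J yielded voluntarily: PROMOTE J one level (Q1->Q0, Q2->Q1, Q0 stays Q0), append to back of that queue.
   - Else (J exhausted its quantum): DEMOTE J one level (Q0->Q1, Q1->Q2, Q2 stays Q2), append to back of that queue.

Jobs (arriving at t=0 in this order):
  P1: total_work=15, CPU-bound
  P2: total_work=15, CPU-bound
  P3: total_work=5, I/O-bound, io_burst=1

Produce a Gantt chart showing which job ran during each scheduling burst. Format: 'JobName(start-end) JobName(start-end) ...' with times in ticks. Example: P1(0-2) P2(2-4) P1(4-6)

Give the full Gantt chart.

Answer: P1(0-3) P2(3-6) P3(6-7) P3(7-8) P3(8-9) P3(9-10) P3(10-11) P1(11-16) P2(16-21) P1(21-28) P2(28-35)

Derivation:
t=0-3: P1@Q0 runs 3, rem=12, quantum used, demote→Q1. Q0=[P2,P3] Q1=[P1] Q2=[]
t=3-6: P2@Q0 runs 3, rem=12, quantum used, demote→Q1. Q0=[P3] Q1=[P1,P2] Q2=[]
t=6-7: P3@Q0 runs 1, rem=4, I/O yield, promote→Q0. Q0=[P3] Q1=[P1,P2] Q2=[]
t=7-8: P3@Q0 runs 1, rem=3, I/O yield, promote→Q0. Q0=[P3] Q1=[P1,P2] Q2=[]
t=8-9: P3@Q0 runs 1, rem=2, I/O yield, promote→Q0. Q0=[P3] Q1=[P1,P2] Q2=[]
t=9-10: P3@Q0 runs 1, rem=1, I/O yield, promote→Q0. Q0=[P3] Q1=[P1,P2] Q2=[]
t=10-11: P3@Q0 runs 1, rem=0, completes. Q0=[] Q1=[P1,P2] Q2=[]
t=11-16: P1@Q1 runs 5, rem=7, quantum used, demote→Q2. Q0=[] Q1=[P2] Q2=[P1]
t=16-21: P2@Q1 runs 5, rem=7, quantum used, demote→Q2. Q0=[] Q1=[] Q2=[P1,P2]
t=21-28: P1@Q2 runs 7, rem=0, completes. Q0=[] Q1=[] Q2=[P2]
t=28-35: P2@Q2 runs 7, rem=0, completes. Q0=[] Q1=[] Q2=[]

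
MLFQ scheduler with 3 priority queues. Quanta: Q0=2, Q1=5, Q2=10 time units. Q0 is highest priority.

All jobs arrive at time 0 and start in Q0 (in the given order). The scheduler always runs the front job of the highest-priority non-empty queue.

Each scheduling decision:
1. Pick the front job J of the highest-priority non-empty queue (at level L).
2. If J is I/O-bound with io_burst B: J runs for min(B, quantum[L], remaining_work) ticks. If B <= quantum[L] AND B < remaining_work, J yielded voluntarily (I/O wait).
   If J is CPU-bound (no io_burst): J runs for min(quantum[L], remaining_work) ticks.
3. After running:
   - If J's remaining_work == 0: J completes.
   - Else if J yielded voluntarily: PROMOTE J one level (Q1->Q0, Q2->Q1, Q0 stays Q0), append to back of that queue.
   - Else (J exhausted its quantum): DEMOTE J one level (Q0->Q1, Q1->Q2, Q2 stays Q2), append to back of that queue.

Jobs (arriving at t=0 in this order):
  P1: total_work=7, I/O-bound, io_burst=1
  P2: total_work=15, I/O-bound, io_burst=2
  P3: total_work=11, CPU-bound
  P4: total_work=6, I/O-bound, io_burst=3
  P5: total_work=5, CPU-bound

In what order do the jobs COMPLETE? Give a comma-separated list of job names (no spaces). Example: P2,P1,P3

t=0-1: P1@Q0 runs 1, rem=6, I/O yield, promote→Q0. Q0=[P2,P3,P4,P5,P1] Q1=[] Q2=[]
t=1-3: P2@Q0 runs 2, rem=13, I/O yield, promote→Q0. Q0=[P3,P4,P5,P1,P2] Q1=[] Q2=[]
t=3-5: P3@Q0 runs 2, rem=9, quantum used, demote→Q1. Q0=[P4,P5,P1,P2] Q1=[P3] Q2=[]
t=5-7: P4@Q0 runs 2, rem=4, quantum used, demote→Q1. Q0=[P5,P1,P2] Q1=[P3,P4] Q2=[]
t=7-9: P5@Q0 runs 2, rem=3, quantum used, demote→Q1. Q0=[P1,P2] Q1=[P3,P4,P5] Q2=[]
t=9-10: P1@Q0 runs 1, rem=5, I/O yield, promote→Q0. Q0=[P2,P1] Q1=[P3,P4,P5] Q2=[]
t=10-12: P2@Q0 runs 2, rem=11, I/O yield, promote→Q0. Q0=[P1,P2] Q1=[P3,P4,P5] Q2=[]
t=12-13: P1@Q0 runs 1, rem=4, I/O yield, promote→Q0. Q0=[P2,P1] Q1=[P3,P4,P5] Q2=[]
t=13-15: P2@Q0 runs 2, rem=9, I/O yield, promote→Q0. Q0=[P1,P2] Q1=[P3,P4,P5] Q2=[]
t=15-16: P1@Q0 runs 1, rem=3, I/O yield, promote→Q0. Q0=[P2,P1] Q1=[P3,P4,P5] Q2=[]
t=16-18: P2@Q0 runs 2, rem=7, I/O yield, promote→Q0. Q0=[P1,P2] Q1=[P3,P4,P5] Q2=[]
t=18-19: P1@Q0 runs 1, rem=2, I/O yield, promote→Q0. Q0=[P2,P1] Q1=[P3,P4,P5] Q2=[]
t=19-21: P2@Q0 runs 2, rem=5, I/O yield, promote→Q0. Q0=[P1,P2] Q1=[P3,P4,P5] Q2=[]
t=21-22: P1@Q0 runs 1, rem=1, I/O yield, promote→Q0. Q0=[P2,P1] Q1=[P3,P4,P5] Q2=[]
t=22-24: P2@Q0 runs 2, rem=3, I/O yield, promote→Q0. Q0=[P1,P2] Q1=[P3,P4,P5] Q2=[]
t=24-25: P1@Q0 runs 1, rem=0, completes. Q0=[P2] Q1=[P3,P4,P5] Q2=[]
t=25-27: P2@Q0 runs 2, rem=1, I/O yield, promote→Q0. Q0=[P2] Q1=[P3,P4,P5] Q2=[]
t=27-28: P2@Q0 runs 1, rem=0, completes. Q0=[] Q1=[P3,P4,P5] Q2=[]
t=28-33: P3@Q1 runs 5, rem=4, quantum used, demote→Q2. Q0=[] Q1=[P4,P5] Q2=[P3]
t=33-36: P4@Q1 runs 3, rem=1, I/O yield, promote→Q0. Q0=[P4] Q1=[P5] Q2=[P3]
t=36-37: P4@Q0 runs 1, rem=0, completes. Q0=[] Q1=[P5] Q2=[P3]
t=37-40: P5@Q1 runs 3, rem=0, completes. Q0=[] Q1=[] Q2=[P3]
t=40-44: P3@Q2 runs 4, rem=0, completes. Q0=[] Q1=[] Q2=[]

Answer: P1,P2,P4,P5,P3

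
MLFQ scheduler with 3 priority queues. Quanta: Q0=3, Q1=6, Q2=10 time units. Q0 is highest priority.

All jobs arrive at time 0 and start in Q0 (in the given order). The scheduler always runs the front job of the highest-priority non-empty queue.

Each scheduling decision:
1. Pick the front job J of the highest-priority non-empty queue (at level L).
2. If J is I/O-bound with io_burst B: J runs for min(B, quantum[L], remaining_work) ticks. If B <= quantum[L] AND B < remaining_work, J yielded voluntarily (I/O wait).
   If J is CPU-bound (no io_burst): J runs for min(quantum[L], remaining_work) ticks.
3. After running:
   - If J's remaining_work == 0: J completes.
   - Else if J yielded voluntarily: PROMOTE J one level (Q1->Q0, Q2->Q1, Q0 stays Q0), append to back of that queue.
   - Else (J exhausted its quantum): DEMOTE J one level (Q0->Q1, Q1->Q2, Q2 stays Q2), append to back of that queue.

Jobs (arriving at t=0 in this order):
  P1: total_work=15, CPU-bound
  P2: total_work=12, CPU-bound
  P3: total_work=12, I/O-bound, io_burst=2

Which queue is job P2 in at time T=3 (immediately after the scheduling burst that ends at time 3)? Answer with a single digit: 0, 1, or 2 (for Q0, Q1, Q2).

Answer: 0

Derivation:
t=0-3: P1@Q0 runs 3, rem=12, quantum used, demote→Q1. Q0=[P2,P3] Q1=[P1] Q2=[]
t=3-6: P2@Q0 runs 3, rem=9, quantum used, demote→Q1. Q0=[P3] Q1=[P1,P2] Q2=[]
t=6-8: P3@Q0 runs 2, rem=10, I/O yield, promote→Q0. Q0=[P3] Q1=[P1,P2] Q2=[]
t=8-10: P3@Q0 runs 2, rem=8, I/O yield, promote→Q0. Q0=[P3] Q1=[P1,P2] Q2=[]
t=10-12: P3@Q0 runs 2, rem=6, I/O yield, promote→Q0. Q0=[P3] Q1=[P1,P2] Q2=[]
t=12-14: P3@Q0 runs 2, rem=4, I/O yield, promote→Q0. Q0=[P3] Q1=[P1,P2] Q2=[]
t=14-16: P3@Q0 runs 2, rem=2, I/O yield, promote→Q0. Q0=[P3] Q1=[P1,P2] Q2=[]
t=16-18: P3@Q0 runs 2, rem=0, completes. Q0=[] Q1=[P1,P2] Q2=[]
t=18-24: P1@Q1 runs 6, rem=6, quantum used, demote→Q2. Q0=[] Q1=[P2] Q2=[P1]
t=24-30: P2@Q1 runs 6, rem=3, quantum used, demote→Q2. Q0=[] Q1=[] Q2=[P1,P2]
t=30-36: P1@Q2 runs 6, rem=0, completes. Q0=[] Q1=[] Q2=[P2]
t=36-39: P2@Q2 runs 3, rem=0, completes. Q0=[] Q1=[] Q2=[]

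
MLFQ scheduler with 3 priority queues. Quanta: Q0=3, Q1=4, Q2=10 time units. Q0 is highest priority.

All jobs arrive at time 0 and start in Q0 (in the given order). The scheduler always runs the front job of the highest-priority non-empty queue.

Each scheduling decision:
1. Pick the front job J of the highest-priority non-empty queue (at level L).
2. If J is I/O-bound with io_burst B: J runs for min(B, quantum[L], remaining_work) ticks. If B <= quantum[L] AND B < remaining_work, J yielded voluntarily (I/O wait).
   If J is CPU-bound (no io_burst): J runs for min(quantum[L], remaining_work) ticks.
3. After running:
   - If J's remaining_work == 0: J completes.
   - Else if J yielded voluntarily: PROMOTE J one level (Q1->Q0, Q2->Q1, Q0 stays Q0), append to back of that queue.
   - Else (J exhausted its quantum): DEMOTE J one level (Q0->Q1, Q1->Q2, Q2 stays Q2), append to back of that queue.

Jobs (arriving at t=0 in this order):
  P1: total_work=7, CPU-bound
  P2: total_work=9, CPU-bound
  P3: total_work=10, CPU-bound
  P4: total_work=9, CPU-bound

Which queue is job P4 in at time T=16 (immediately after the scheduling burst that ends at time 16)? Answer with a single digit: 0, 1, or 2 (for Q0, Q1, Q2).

Answer: 1

Derivation:
t=0-3: P1@Q0 runs 3, rem=4, quantum used, demote→Q1. Q0=[P2,P3,P4] Q1=[P1] Q2=[]
t=3-6: P2@Q0 runs 3, rem=6, quantum used, demote→Q1. Q0=[P3,P4] Q1=[P1,P2] Q2=[]
t=6-9: P3@Q0 runs 3, rem=7, quantum used, demote→Q1. Q0=[P4] Q1=[P1,P2,P3] Q2=[]
t=9-12: P4@Q0 runs 3, rem=6, quantum used, demote→Q1. Q0=[] Q1=[P1,P2,P3,P4] Q2=[]
t=12-16: P1@Q1 runs 4, rem=0, completes. Q0=[] Q1=[P2,P3,P4] Q2=[]
t=16-20: P2@Q1 runs 4, rem=2, quantum used, demote→Q2. Q0=[] Q1=[P3,P4] Q2=[P2]
t=20-24: P3@Q1 runs 4, rem=3, quantum used, demote→Q2. Q0=[] Q1=[P4] Q2=[P2,P3]
t=24-28: P4@Q1 runs 4, rem=2, quantum used, demote→Q2. Q0=[] Q1=[] Q2=[P2,P3,P4]
t=28-30: P2@Q2 runs 2, rem=0, completes. Q0=[] Q1=[] Q2=[P3,P4]
t=30-33: P3@Q2 runs 3, rem=0, completes. Q0=[] Q1=[] Q2=[P4]
t=33-35: P4@Q2 runs 2, rem=0, completes. Q0=[] Q1=[] Q2=[]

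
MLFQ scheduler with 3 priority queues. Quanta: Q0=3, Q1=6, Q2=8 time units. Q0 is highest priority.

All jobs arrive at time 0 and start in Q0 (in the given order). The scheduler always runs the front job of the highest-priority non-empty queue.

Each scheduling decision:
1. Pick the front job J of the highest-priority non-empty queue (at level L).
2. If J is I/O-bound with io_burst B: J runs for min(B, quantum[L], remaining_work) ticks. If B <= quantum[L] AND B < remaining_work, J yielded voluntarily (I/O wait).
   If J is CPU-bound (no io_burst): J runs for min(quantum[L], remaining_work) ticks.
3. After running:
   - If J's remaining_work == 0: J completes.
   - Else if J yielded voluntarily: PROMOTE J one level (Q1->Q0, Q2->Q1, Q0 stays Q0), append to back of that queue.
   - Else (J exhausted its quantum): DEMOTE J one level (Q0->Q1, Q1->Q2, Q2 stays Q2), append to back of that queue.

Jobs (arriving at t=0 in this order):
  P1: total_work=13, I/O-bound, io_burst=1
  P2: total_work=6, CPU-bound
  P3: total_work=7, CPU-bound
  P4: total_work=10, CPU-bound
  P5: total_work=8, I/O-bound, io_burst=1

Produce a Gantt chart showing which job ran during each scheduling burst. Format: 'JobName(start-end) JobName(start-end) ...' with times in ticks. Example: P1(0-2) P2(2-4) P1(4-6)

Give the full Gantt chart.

Answer: P1(0-1) P2(1-4) P3(4-7) P4(7-10) P5(10-11) P1(11-12) P5(12-13) P1(13-14) P5(14-15) P1(15-16) P5(16-17) P1(17-18) P5(18-19) P1(19-20) P5(20-21) P1(21-22) P5(22-23) P1(23-24) P5(24-25) P1(25-26) P1(26-27) P1(27-28) P1(28-29) P1(29-30) P2(30-33) P3(33-37) P4(37-43) P4(43-44)

Derivation:
t=0-1: P1@Q0 runs 1, rem=12, I/O yield, promote→Q0. Q0=[P2,P3,P4,P5,P1] Q1=[] Q2=[]
t=1-4: P2@Q0 runs 3, rem=3, quantum used, demote→Q1. Q0=[P3,P4,P5,P1] Q1=[P2] Q2=[]
t=4-7: P3@Q0 runs 3, rem=4, quantum used, demote→Q1. Q0=[P4,P5,P1] Q1=[P2,P3] Q2=[]
t=7-10: P4@Q0 runs 3, rem=7, quantum used, demote→Q1. Q0=[P5,P1] Q1=[P2,P3,P4] Q2=[]
t=10-11: P5@Q0 runs 1, rem=7, I/O yield, promote→Q0. Q0=[P1,P5] Q1=[P2,P3,P4] Q2=[]
t=11-12: P1@Q0 runs 1, rem=11, I/O yield, promote→Q0. Q0=[P5,P1] Q1=[P2,P3,P4] Q2=[]
t=12-13: P5@Q0 runs 1, rem=6, I/O yield, promote→Q0. Q0=[P1,P5] Q1=[P2,P3,P4] Q2=[]
t=13-14: P1@Q0 runs 1, rem=10, I/O yield, promote→Q0. Q0=[P5,P1] Q1=[P2,P3,P4] Q2=[]
t=14-15: P5@Q0 runs 1, rem=5, I/O yield, promote→Q0. Q0=[P1,P5] Q1=[P2,P3,P4] Q2=[]
t=15-16: P1@Q0 runs 1, rem=9, I/O yield, promote→Q0. Q0=[P5,P1] Q1=[P2,P3,P4] Q2=[]
t=16-17: P5@Q0 runs 1, rem=4, I/O yield, promote→Q0. Q0=[P1,P5] Q1=[P2,P3,P4] Q2=[]
t=17-18: P1@Q0 runs 1, rem=8, I/O yield, promote→Q0. Q0=[P5,P1] Q1=[P2,P3,P4] Q2=[]
t=18-19: P5@Q0 runs 1, rem=3, I/O yield, promote→Q0. Q0=[P1,P5] Q1=[P2,P3,P4] Q2=[]
t=19-20: P1@Q0 runs 1, rem=7, I/O yield, promote→Q0. Q0=[P5,P1] Q1=[P2,P3,P4] Q2=[]
t=20-21: P5@Q0 runs 1, rem=2, I/O yield, promote→Q0. Q0=[P1,P5] Q1=[P2,P3,P4] Q2=[]
t=21-22: P1@Q0 runs 1, rem=6, I/O yield, promote→Q0. Q0=[P5,P1] Q1=[P2,P3,P4] Q2=[]
t=22-23: P5@Q0 runs 1, rem=1, I/O yield, promote→Q0. Q0=[P1,P5] Q1=[P2,P3,P4] Q2=[]
t=23-24: P1@Q0 runs 1, rem=5, I/O yield, promote→Q0. Q0=[P5,P1] Q1=[P2,P3,P4] Q2=[]
t=24-25: P5@Q0 runs 1, rem=0, completes. Q0=[P1] Q1=[P2,P3,P4] Q2=[]
t=25-26: P1@Q0 runs 1, rem=4, I/O yield, promote→Q0. Q0=[P1] Q1=[P2,P3,P4] Q2=[]
t=26-27: P1@Q0 runs 1, rem=3, I/O yield, promote→Q0. Q0=[P1] Q1=[P2,P3,P4] Q2=[]
t=27-28: P1@Q0 runs 1, rem=2, I/O yield, promote→Q0. Q0=[P1] Q1=[P2,P3,P4] Q2=[]
t=28-29: P1@Q0 runs 1, rem=1, I/O yield, promote→Q0. Q0=[P1] Q1=[P2,P3,P4] Q2=[]
t=29-30: P1@Q0 runs 1, rem=0, completes. Q0=[] Q1=[P2,P3,P4] Q2=[]
t=30-33: P2@Q1 runs 3, rem=0, completes. Q0=[] Q1=[P3,P4] Q2=[]
t=33-37: P3@Q1 runs 4, rem=0, completes. Q0=[] Q1=[P4] Q2=[]
t=37-43: P4@Q1 runs 6, rem=1, quantum used, demote→Q2. Q0=[] Q1=[] Q2=[P4]
t=43-44: P4@Q2 runs 1, rem=0, completes. Q0=[] Q1=[] Q2=[]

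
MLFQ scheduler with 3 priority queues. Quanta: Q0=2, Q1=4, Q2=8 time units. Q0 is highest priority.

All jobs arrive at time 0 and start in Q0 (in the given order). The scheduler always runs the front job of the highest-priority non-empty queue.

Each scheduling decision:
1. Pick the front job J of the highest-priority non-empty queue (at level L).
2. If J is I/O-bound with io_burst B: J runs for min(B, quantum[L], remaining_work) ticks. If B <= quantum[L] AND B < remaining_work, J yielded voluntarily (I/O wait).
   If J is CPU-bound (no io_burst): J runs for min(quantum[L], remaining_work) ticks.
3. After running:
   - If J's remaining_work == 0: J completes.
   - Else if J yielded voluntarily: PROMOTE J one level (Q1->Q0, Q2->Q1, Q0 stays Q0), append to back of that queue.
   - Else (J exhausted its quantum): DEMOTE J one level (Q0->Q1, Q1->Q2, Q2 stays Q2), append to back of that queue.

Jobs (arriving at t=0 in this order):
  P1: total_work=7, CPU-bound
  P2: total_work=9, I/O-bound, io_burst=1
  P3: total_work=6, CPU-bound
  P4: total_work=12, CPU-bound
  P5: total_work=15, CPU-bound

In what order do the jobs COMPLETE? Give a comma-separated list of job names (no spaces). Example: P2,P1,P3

t=0-2: P1@Q0 runs 2, rem=5, quantum used, demote→Q1. Q0=[P2,P3,P4,P5] Q1=[P1] Q2=[]
t=2-3: P2@Q0 runs 1, rem=8, I/O yield, promote→Q0. Q0=[P3,P4,P5,P2] Q1=[P1] Q2=[]
t=3-5: P3@Q0 runs 2, rem=4, quantum used, demote→Q1. Q0=[P4,P5,P2] Q1=[P1,P3] Q2=[]
t=5-7: P4@Q0 runs 2, rem=10, quantum used, demote→Q1. Q0=[P5,P2] Q1=[P1,P3,P4] Q2=[]
t=7-9: P5@Q0 runs 2, rem=13, quantum used, demote→Q1. Q0=[P2] Q1=[P1,P3,P4,P5] Q2=[]
t=9-10: P2@Q0 runs 1, rem=7, I/O yield, promote→Q0. Q0=[P2] Q1=[P1,P3,P4,P5] Q2=[]
t=10-11: P2@Q0 runs 1, rem=6, I/O yield, promote→Q0. Q0=[P2] Q1=[P1,P3,P4,P5] Q2=[]
t=11-12: P2@Q0 runs 1, rem=5, I/O yield, promote→Q0. Q0=[P2] Q1=[P1,P3,P4,P5] Q2=[]
t=12-13: P2@Q0 runs 1, rem=4, I/O yield, promote→Q0. Q0=[P2] Q1=[P1,P3,P4,P5] Q2=[]
t=13-14: P2@Q0 runs 1, rem=3, I/O yield, promote→Q0. Q0=[P2] Q1=[P1,P3,P4,P5] Q2=[]
t=14-15: P2@Q0 runs 1, rem=2, I/O yield, promote→Q0. Q0=[P2] Q1=[P1,P3,P4,P5] Q2=[]
t=15-16: P2@Q0 runs 1, rem=1, I/O yield, promote→Q0. Q0=[P2] Q1=[P1,P3,P4,P5] Q2=[]
t=16-17: P2@Q0 runs 1, rem=0, completes. Q0=[] Q1=[P1,P3,P4,P5] Q2=[]
t=17-21: P1@Q1 runs 4, rem=1, quantum used, demote→Q2. Q0=[] Q1=[P3,P4,P5] Q2=[P1]
t=21-25: P3@Q1 runs 4, rem=0, completes. Q0=[] Q1=[P4,P5] Q2=[P1]
t=25-29: P4@Q1 runs 4, rem=6, quantum used, demote→Q2. Q0=[] Q1=[P5] Q2=[P1,P4]
t=29-33: P5@Q1 runs 4, rem=9, quantum used, demote→Q2. Q0=[] Q1=[] Q2=[P1,P4,P5]
t=33-34: P1@Q2 runs 1, rem=0, completes. Q0=[] Q1=[] Q2=[P4,P5]
t=34-40: P4@Q2 runs 6, rem=0, completes. Q0=[] Q1=[] Q2=[P5]
t=40-48: P5@Q2 runs 8, rem=1, quantum used, demote→Q2. Q0=[] Q1=[] Q2=[P5]
t=48-49: P5@Q2 runs 1, rem=0, completes. Q0=[] Q1=[] Q2=[]

Answer: P2,P3,P1,P4,P5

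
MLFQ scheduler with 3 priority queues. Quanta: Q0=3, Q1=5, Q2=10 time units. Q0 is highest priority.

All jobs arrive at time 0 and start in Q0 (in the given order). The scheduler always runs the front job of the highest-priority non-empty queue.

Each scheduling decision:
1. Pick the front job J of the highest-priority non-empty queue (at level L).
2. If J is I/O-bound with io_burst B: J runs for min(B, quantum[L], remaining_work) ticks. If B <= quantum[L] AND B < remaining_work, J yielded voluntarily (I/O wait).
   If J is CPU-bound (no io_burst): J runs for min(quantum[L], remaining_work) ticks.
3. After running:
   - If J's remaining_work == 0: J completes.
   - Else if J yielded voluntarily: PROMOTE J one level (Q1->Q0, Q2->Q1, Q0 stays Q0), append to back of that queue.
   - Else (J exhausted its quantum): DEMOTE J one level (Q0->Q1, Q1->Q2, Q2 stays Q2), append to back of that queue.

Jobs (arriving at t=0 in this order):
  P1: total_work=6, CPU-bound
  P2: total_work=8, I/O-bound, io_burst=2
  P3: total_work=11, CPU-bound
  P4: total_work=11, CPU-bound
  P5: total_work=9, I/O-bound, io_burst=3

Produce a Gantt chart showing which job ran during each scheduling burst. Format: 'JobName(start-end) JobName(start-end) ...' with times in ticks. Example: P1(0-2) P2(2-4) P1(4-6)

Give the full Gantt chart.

t=0-3: P1@Q0 runs 3, rem=3, quantum used, demote→Q1. Q0=[P2,P3,P4,P5] Q1=[P1] Q2=[]
t=3-5: P2@Q0 runs 2, rem=6, I/O yield, promote→Q0. Q0=[P3,P4,P5,P2] Q1=[P1] Q2=[]
t=5-8: P3@Q0 runs 3, rem=8, quantum used, demote→Q1. Q0=[P4,P5,P2] Q1=[P1,P3] Q2=[]
t=8-11: P4@Q0 runs 3, rem=8, quantum used, demote→Q1. Q0=[P5,P2] Q1=[P1,P3,P4] Q2=[]
t=11-14: P5@Q0 runs 3, rem=6, I/O yield, promote→Q0. Q0=[P2,P5] Q1=[P1,P3,P4] Q2=[]
t=14-16: P2@Q0 runs 2, rem=4, I/O yield, promote→Q0. Q0=[P5,P2] Q1=[P1,P3,P4] Q2=[]
t=16-19: P5@Q0 runs 3, rem=3, I/O yield, promote→Q0. Q0=[P2,P5] Q1=[P1,P3,P4] Q2=[]
t=19-21: P2@Q0 runs 2, rem=2, I/O yield, promote→Q0. Q0=[P5,P2] Q1=[P1,P3,P4] Q2=[]
t=21-24: P5@Q0 runs 3, rem=0, completes. Q0=[P2] Q1=[P1,P3,P4] Q2=[]
t=24-26: P2@Q0 runs 2, rem=0, completes. Q0=[] Q1=[P1,P3,P4] Q2=[]
t=26-29: P1@Q1 runs 3, rem=0, completes. Q0=[] Q1=[P3,P4] Q2=[]
t=29-34: P3@Q1 runs 5, rem=3, quantum used, demote→Q2. Q0=[] Q1=[P4] Q2=[P3]
t=34-39: P4@Q1 runs 5, rem=3, quantum used, demote→Q2. Q0=[] Q1=[] Q2=[P3,P4]
t=39-42: P3@Q2 runs 3, rem=0, completes. Q0=[] Q1=[] Q2=[P4]
t=42-45: P4@Q2 runs 3, rem=0, completes. Q0=[] Q1=[] Q2=[]

Answer: P1(0-3) P2(3-5) P3(5-8) P4(8-11) P5(11-14) P2(14-16) P5(16-19) P2(19-21) P5(21-24) P2(24-26) P1(26-29) P3(29-34) P4(34-39) P3(39-42) P4(42-45)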